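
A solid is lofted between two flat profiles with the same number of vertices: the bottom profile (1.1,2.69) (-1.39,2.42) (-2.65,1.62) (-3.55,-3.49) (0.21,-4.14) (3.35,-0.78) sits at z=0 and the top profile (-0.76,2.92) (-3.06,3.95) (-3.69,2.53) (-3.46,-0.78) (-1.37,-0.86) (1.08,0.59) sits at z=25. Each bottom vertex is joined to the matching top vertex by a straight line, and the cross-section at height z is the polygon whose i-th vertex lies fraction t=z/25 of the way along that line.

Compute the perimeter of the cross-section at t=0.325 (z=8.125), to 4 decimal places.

Cross-section at t=0.325: each vertex is (1-t)·p0[i] + t·p1[i].
  v1: (1-0.325)·(1.1,2.69) + 0.325·(-0.76,2.92) = (0.4955,2.7647)
  v2: (1-0.325)·(-1.39,2.42) + 0.325·(-3.06,3.95) = (-1.9327,2.9173)
  v3: (1-0.325)·(-2.65,1.62) + 0.325·(-3.69,2.53) = (-2.9880,1.9158)
  v4: (1-0.325)·(-3.55,-3.49) + 0.325·(-3.46,-0.78) = (-3.5208,-2.6093)
  v5: (1-0.325)·(0.21,-4.14) + 0.325·(-1.37,-0.86) = (-0.3035,-3.0740)
  v6: (1-0.325)·(3.35,-0.78) + 0.325·(1.08,0.59) = (2.6123,-0.3348)
Perimeter = Σ |v_{i+1} − v_i|:
  edge 1→2: √(-2.4283² + 0.1525²) = 2.4330 (running 2.4330)
  edge 2→3: √(-1.0553² + -1.0015²) = 1.4548 (running 3.8879)
  edge 3→4: √(-0.5328² + -4.5250²) = 4.5563 (running 8.4441)
  edge 4→5: √(3.2173² + -0.4647²) = 3.2506 (running 11.6948)
  edge 5→6: √(2.9158² + 2.7392²) = 4.0006 (running 15.6954)
  edge 6→1: √(-2.1168² + 3.0995²) = 3.7533 (running 19.4487)
Perimeter = 19.4487

Perimeter at t=0.325: 19.4487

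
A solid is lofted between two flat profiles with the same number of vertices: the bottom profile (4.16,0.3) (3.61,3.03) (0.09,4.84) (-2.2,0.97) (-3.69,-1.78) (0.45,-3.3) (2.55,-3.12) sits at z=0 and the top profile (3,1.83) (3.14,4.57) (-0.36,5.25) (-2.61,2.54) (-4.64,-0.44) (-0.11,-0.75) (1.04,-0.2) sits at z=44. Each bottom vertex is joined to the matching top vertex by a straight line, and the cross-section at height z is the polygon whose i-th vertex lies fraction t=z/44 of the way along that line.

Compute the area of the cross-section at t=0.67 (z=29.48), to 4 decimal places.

Area at t=0.67: 32.7672

Cross-section at t=0.67: each vertex is (1-t)·p0[i] + t·p1[i].
  v1: (1-0.67)·(4.16,0.3) + 0.67·(3,1.83) = (3.3828,1.3251)
  v2: (1-0.67)·(3.61,3.03) + 0.67·(3.14,4.57) = (3.2951,4.0618)
  v3: (1-0.67)·(0.09,4.84) + 0.67·(-0.36,5.25) = (-0.2115,5.1147)
  v4: (1-0.67)·(-2.2,0.97) + 0.67·(-2.61,2.54) = (-2.4747,2.0219)
  v5: (1-0.67)·(-3.69,-1.78) + 0.67·(-4.64,-0.44) = (-4.3265,-0.8822)
  v6: (1-0.67)·(0.45,-3.3) + 0.67·(-0.11,-0.75) = (0.0748,-1.5915)
  v7: (1-0.67)·(2.55,-3.12) + 0.67·(1.04,-0.2) = (1.5383,-1.1636)
Shoelace sum Σ(x_i·y_{i+1} − x_{i+1}·y_i):
  i=1: 3.3828·4.0618 − 3.2951·1.3251 = +9.3739 (running +9.3739)
  i=2: 3.2951·5.1147 − -0.2115·4.0618 = +17.7125 (running +27.0864)
  i=3: -0.2115·2.0219 − -2.4747·5.1147 = +12.2297 (running +39.3162)
  i=4: -2.4747·-0.8822 − -4.3265·2.0219 = +10.9309 (running +50.2471)
  i=5: -4.3265·-1.5915 − 0.0748·-0.8822 = +6.9516 (running +57.1987)
  i=6: 0.0748·-1.1636 − 1.5383·-1.5915 = +2.3612 (running +59.5599)
  i=7: 1.5383·1.3251 − 3.3828·-1.1636 = +5.9746 (running +65.5345)
Area = |Σ|/2 = |65.5345|/2 = 32.7672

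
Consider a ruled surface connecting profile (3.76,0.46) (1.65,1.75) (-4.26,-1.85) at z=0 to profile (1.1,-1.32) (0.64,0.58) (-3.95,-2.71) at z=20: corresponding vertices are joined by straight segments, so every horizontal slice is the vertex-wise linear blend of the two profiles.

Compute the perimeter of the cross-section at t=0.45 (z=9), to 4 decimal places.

Perimeter at t=0.45: 15.3682

Cross-section at t=0.45: each vertex is (1-t)·p0[i] + t·p1[i].
  v1: (1-0.45)·(3.76,0.46) + 0.45·(1.1,-1.32) = (2.5630,-0.3410)
  v2: (1-0.45)·(1.65,1.75) + 0.45·(0.64,0.58) = (1.1955,1.2235)
  v3: (1-0.45)·(-4.26,-1.85) + 0.45·(-3.95,-2.71) = (-4.1205,-2.2370)
Perimeter = Σ |v_{i+1} − v_i|:
  edge 1→2: √(-1.3675² + 1.5645²) = 2.0779 (running 2.0779)
  edge 2→3: √(-5.3160² + -3.4605²) = 6.3431 (running 8.4210)
  edge 3→1: √(6.6835² + 1.8960²) = 6.9472 (running 15.3682)
Perimeter = 15.3682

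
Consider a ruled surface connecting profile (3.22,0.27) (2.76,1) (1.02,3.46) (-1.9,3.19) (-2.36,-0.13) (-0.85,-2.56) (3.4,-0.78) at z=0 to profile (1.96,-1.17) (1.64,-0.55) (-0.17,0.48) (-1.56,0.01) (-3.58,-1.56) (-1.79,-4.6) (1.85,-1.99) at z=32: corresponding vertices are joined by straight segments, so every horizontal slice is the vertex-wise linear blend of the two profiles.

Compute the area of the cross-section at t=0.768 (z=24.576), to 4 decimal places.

Area at t=0.768: 17.6826

Cross-section at t=0.768: each vertex is (1-t)·p0[i] + t·p1[i].
  v1: (1-0.768)·(3.22,0.27) + 0.768·(1.96,-1.17) = (2.2523,-0.8359)
  v2: (1-0.768)·(2.76,1) + 0.768·(1.64,-0.55) = (1.8998,-0.1904)
  v3: (1-0.768)·(1.02,3.46) + 0.768·(-0.17,0.48) = (0.1061,1.1714)
  v4: (1-0.768)·(-1.9,3.19) + 0.768·(-1.56,0.01) = (-1.6389,0.7478)
  v5: (1-0.768)·(-2.36,-0.13) + 0.768·(-3.58,-1.56) = (-3.2970,-1.2282)
  v6: (1-0.768)·(-0.85,-2.56) + 0.768·(-1.79,-4.6) = (-1.5719,-4.1267)
  v7: (1-0.768)·(3.4,-0.78) + 0.768·(1.85,-1.99) = (2.2096,-1.7093)
Shoelace sum Σ(x_i·y_{i+1} − x_{i+1}·y_i):
  i=1: 2.2523·-0.1904 − 1.8998·-0.8359 = +1.1593 (running +1.1593)
  i=2: 1.8998·1.1714 − 0.1061·-0.1904 = +2.2456 (running +3.4049)
  i=3: 0.1061·0.7478 − -1.6389·1.1714 = +1.9990 (running +5.4039)
  i=4: -1.6389·-1.2282 − -3.2970·0.7478 = +4.4783 (running +9.8822)
  i=5: -3.2970·-4.1267 − -1.5719·-1.2282 = +11.6749 (running +21.5571)
  i=6: -1.5719·-1.7093 − 2.2096·-4.1267 = +11.8053 (running +33.3624)
  i=7: 2.2096·-0.8359 − 2.2523·-1.7093 = +2.0028 (running +35.3652)
Area = |Σ|/2 = |35.3652|/2 = 17.6826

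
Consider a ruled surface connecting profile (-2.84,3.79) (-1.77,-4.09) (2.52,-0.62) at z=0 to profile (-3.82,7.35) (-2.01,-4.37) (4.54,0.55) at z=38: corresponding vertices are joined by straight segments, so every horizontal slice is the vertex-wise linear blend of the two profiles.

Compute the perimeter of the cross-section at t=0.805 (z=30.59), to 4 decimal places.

Cross-section at t=0.805: each vertex is (1-t)·p0[i] + t·p1[i].
  v1: (1-0.805)·(-2.84,3.79) + 0.805·(-3.82,7.35) = (-3.6289,6.6558)
  v2: (1-0.805)·(-1.77,-4.09) + 0.805·(-2.01,-4.37) = (-1.9632,-4.3154)
  v3: (1-0.805)·(2.52,-0.62) + 0.805·(4.54,0.55) = (4.1461,0.3219)
Perimeter = Σ |v_{i+1} − v_i|:
  edge 1→2: √(1.6657² + -10.9712²) = 11.0969 (running 11.0969)
  edge 2→3: √(6.1093² + 4.6373²) = 7.6699 (running 18.7668)
  edge 3→1: √(-7.7750² + 6.3339²) = 10.0284 (running 28.7953)
Perimeter = 28.7953

Perimeter at t=0.805: 28.7953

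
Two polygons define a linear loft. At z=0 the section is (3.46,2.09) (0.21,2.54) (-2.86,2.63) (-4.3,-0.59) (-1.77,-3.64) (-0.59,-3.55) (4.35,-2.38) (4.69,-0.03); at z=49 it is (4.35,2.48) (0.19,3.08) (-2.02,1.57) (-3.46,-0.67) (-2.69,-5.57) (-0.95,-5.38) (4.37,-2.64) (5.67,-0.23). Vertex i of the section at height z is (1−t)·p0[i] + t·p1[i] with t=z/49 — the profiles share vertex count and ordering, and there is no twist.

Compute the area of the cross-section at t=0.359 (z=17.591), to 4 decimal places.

Cross-section at t=0.359: each vertex is (1-t)·p0[i] + t·p1[i].
  v1: (1-0.359)·(3.46,2.09) + 0.359·(4.35,2.48) = (3.7795,2.2300)
  v2: (1-0.359)·(0.21,2.54) + 0.359·(0.19,3.08) = (0.2028,2.7339)
  v3: (1-0.359)·(-2.86,2.63) + 0.359·(-2.02,1.57) = (-2.5584,2.2495)
  v4: (1-0.359)·(-4.3,-0.59) + 0.359·(-3.46,-0.67) = (-3.9984,-0.6187)
  v5: (1-0.359)·(-1.77,-3.64) + 0.359·(-2.69,-5.57) = (-2.1003,-4.3329)
  v6: (1-0.359)·(-0.59,-3.55) + 0.359·(-0.95,-5.38) = (-0.7192,-4.2070)
  v7: (1-0.359)·(4.35,-2.38) + 0.359·(4.37,-2.64) = (4.3572,-2.4733)
  v8: (1-0.359)·(4.69,-0.03) + 0.359·(5.67,-0.23) = (5.0418,-0.1018)
Shoelace sum Σ(x_i·y_{i+1} − x_{i+1}·y_i):
  i=1: 3.7795·2.7339 − 0.2028·2.2300 = +9.8804 (running +9.8804)
  i=2: 0.2028·2.2495 − -2.5584·2.7339 = +7.4507 (running +17.3310)
  i=3: -2.5584·-0.6187 − -3.9984·2.2495 = +10.5773 (running +27.9083)
  i=4: -3.9984·-4.3329 − -2.1003·-0.6187 = +16.0252 (running +43.9335)
  i=5: -2.1003·-4.2070 − -0.7192·-4.3329 = +5.7194 (running +49.6530)
  i=6: -0.7192·-2.4733 − 4.3572·-4.2070 = +20.1095 (running +69.7624)
  i=7: 4.3572·-0.1018 − 5.0418·-2.4733 = +12.0266 (running +81.7890)
  i=8: 5.0418·2.2300 − 3.7795·-0.1018 = +11.6281 (running +93.4171)
Area = |Σ|/2 = |93.4171|/2 = 46.7085

Area at t=0.359: 46.7085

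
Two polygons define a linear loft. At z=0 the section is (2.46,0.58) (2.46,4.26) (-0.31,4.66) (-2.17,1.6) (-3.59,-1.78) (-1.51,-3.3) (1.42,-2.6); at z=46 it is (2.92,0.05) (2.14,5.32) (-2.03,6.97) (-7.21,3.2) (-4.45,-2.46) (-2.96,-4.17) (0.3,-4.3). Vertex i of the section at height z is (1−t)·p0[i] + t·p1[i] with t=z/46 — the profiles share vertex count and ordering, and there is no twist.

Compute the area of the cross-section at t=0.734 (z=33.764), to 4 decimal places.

Cross-section at t=0.734: each vertex is (1-t)·p0[i] + t·p1[i].
  v1: (1-0.734)·(2.46,0.58) + 0.734·(2.92,0.05) = (2.7976,0.1910)
  v2: (1-0.734)·(2.46,4.26) + 0.734·(2.14,5.32) = (2.2251,5.0380)
  v3: (1-0.734)·(-0.31,4.66) + 0.734·(-2.03,6.97) = (-1.5725,6.3555)
  v4: (1-0.734)·(-2.17,1.6) + 0.734·(-7.21,3.2) = (-5.8694,2.7744)
  v5: (1-0.734)·(-3.59,-1.78) + 0.734·(-4.45,-2.46) = (-4.2212,-2.2791)
  v6: (1-0.734)·(-1.51,-3.3) + 0.734·(-2.96,-4.17) = (-2.5743,-3.9386)
  v7: (1-0.734)·(1.42,-2.6) + 0.734·(0.3,-4.3) = (0.5979,-3.8478)
Shoelace sum Σ(x_i·y_{i+1} − x_{i+1}·y_i):
  i=1: 2.7976·5.0380 − 2.2251·0.1910 = +13.6697 (running +13.6697)
  i=2: 2.2251·6.3555 − -1.5725·5.0380 = +22.0641 (running +35.7337)
  i=3: -1.5725·2.7744 − -5.8694·6.3555 = +32.9403 (running +68.6740)
  i=4: -5.8694·-2.2791 − -4.2212·2.7744 = +25.0884 (running +93.7624)
  i=5: -4.2212·-3.9386 − -2.5743·-2.2791 = +10.7586 (running +104.5209)
  i=6: -2.5743·-3.8478 − 0.5979·-3.9386 = +12.2603 (running +116.7813)
  i=7: 0.5979·0.1910 − 2.7976·-3.8478 = +10.8789 (running +127.6602)
Area = |Σ|/2 = |127.6602|/2 = 63.8301

Area at t=0.734: 63.8301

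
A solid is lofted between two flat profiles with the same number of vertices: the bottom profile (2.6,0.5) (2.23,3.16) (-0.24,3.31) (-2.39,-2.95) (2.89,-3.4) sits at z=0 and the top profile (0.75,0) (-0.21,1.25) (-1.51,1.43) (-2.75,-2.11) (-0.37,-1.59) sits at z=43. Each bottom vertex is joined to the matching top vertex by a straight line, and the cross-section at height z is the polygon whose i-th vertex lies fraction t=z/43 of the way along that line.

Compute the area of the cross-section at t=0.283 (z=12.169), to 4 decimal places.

Area at t=0.283: 19.2580

Cross-section at t=0.283: each vertex is (1-t)·p0[i] + t·p1[i].
  v1: (1-0.283)·(2.6,0.5) + 0.283·(0.75,0) = (2.0765,0.3585)
  v2: (1-0.283)·(2.23,3.16) + 0.283·(-0.21,1.25) = (1.5395,2.6195)
  v3: (1-0.283)·(-0.24,3.31) + 0.283·(-1.51,1.43) = (-0.5994,2.7780)
  v4: (1-0.283)·(-2.39,-2.95) + 0.283·(-2.75,-2.11) = (-2.4919,-2.7123)
  v5: (1-0.283)·(2.89,-3.4) + 0.283·(-0.37,-1.59) = (1.9674,-2.8878)
Shoelace sum Σ(x_i·y_{i+1} − x_{i+1}·y_i):
  i=1: 2.0765·2.6195 − 1.5395·0.3585 = +4.8873 (running +4.8873)
  i=2: 1.5395·2.7780 − -0.5994·2.6195 = +5.8468 (running +10.7340)
  i=3: -0.5994·-2.7123 − -2.4919·2.7780 = +8.5481 (running +19.2822)
  i=4: -2.4919·-2.8878 − 1.9674·-2.7123 = +12.5322 (running +31.8143)
  i=5: 1.9674·0.3585 − 2.0765·-2.8878 = +6.7016 (running +38.5160)
Area = |Σ|/2 = |38.5160|/2 = 19.2580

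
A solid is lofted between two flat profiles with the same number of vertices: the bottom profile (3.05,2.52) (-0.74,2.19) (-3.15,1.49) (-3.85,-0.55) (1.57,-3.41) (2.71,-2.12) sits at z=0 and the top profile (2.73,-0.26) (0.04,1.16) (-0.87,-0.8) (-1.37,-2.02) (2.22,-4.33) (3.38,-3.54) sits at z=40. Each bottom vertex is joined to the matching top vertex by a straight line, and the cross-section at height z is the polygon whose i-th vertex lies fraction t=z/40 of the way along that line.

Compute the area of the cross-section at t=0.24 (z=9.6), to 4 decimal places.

Area at t=0.24: 24.4676

Cross-section at t=0.24: each vertex is (1-t)·p0[i] + t·p1[i].
  v1: (1-0.24)·(3.05,2.52) + 0.24·(2.73,-0.26) = (2.9732,1.8528)
  v2: (1-0.24)·(-0.74,2.19) + 0.24·(0.04,1.16) = (-0.5528,1.9428)
  v3: (1-0.24)·(-3.15,1.49) + 0.24·(-0.87,-0.8) = (-2.6028,0.9404)
  v4: (1-0.24)·(-3.85,-0.55) + 0.24·(-1.37,-2.02) = (-3.2548,-0.9028)
  v5: (1-0.24)·(1.57,-3.41) + 0.24·(2.22,-4.33) = (1.7260,-3.6308)
  v6: (1-0.24)·(2.71,-2.12) + 0.24·(3.38,-3.54) = (2.8708,-2.4608)
Shoelace sum Σ(x_i·y_{i+1} − x_{i+1}·y_i):
  i=1: 2.9732·1.9428 − -0.5528·1.8528 = +6.8006 (running +6.8006)
  i=2: -0.5528·0.9404 − -2.6028·1.9428 = +4.5369 (running +11.3374)
  i=3: -2.6028·-0.9028 − -3.2548·0.9404 = +5.4106 (running +16.7480)
  i=4: -3.2548·-3.6308 − 1.7260·-0.9028 = +13.3758 (running +30.1238)
  i=5: 1.7260·-2.4608 − 2.8708·-3.6308 = +6.1760 (running +36.2998)
  i=6: 2.8708·1.8528 − 2.9732·-2.4608 = +12.6355 (running +48.9352)
Area = |Σ|/2 = |48.9352|/2 = 24.4676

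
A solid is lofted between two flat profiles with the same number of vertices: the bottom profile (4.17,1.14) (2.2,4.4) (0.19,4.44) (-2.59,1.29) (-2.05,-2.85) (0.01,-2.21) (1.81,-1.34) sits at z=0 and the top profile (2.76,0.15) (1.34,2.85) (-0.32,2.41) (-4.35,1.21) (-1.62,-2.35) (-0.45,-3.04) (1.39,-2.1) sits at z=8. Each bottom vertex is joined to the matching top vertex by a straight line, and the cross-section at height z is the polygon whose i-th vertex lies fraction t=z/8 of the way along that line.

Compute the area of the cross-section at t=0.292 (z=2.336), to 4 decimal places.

Area at t=0.292: 29.6791

Cross-section at t=0.292: each vertex is (1-t)·p0[i] + t·p1[i].
  v1: (1-0.292)·(4.17,1.14) + 0.292·(2.76,0.15) = (3.7583,0.8509)
  v2: (1-0.292)·(2.2,4.4) + 0.292·(1.34,2.85) = (1.9489,3.9474)
  v3: (1-0.292)·(0.19,4.44) + 0.292·(-0.32,2.41) = (0.0411,3.8472)
  v4: (1-0.292)·(-2.59,1.29) + 0.292·(-4.35,1.21) = (-3.1039,1.2666)
  v5: (1-0.292)·(-2.05,-2.85) + 0.292·(-1.62,-2.35) = (-1.9244,-2.7040)
  v6: (1-0.292)·(0.01,-2.21) + 0.292·(-0.45,-3.04) = (-0.1243,-2.4524)
  v7: (1-0.292)·(1.81,-1.34) + 0.292·(1.39,-2.1) = (1.6874,-1.5619)
Shoelace sum Σ(x_i·y_{i+1} − x_{i+1}·y_i):
  i=1: 3.7583·3.9474 − 1.9489·0.8509 = +13.1771 (running +13.1771)
  i=2: 1.9489·3.8472 − 0.0411·3.9474 = +7.3356 (running +20.5127)
  i=3: 0.0411·1.2666 − -3.1039·3.8472 = +11.9936 (running +32.5063)
  i=4: -3.1039·-2.7040 − -1.9244·1.2666 = +10.8306 (running +43.3369)
  i=5: -1.9244·-2.4524 − -0.1243·-2.7040 = +4.3833 (running +47.7201)
  i=6: -0.1243·-1.5619 − 1.6874·-2.4524 = +4.3322 (running +52.0523)
  i=7: 1.6874·0.8509 − 3.7583·-1.5619 = +7.3059 (running +59.3583)
Area = |Σ|/2 = |59.3583|/2 = 29.6791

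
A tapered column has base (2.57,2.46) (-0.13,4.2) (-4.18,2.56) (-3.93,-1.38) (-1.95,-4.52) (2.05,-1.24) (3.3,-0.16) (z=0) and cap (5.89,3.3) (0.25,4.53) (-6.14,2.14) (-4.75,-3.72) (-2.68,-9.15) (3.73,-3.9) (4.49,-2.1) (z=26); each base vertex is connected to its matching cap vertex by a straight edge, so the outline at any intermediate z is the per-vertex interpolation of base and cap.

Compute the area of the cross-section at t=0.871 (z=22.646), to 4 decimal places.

Cross-section at t=0.871: each vertex is (1-t)·p0[i] + t·p1[i].
  v1: (1-0.871)·(2.57,2.46) + 0.871·(5.89,3.3) = (5.4617,3.1916)
  v2: (1-0.871)·(-0.13,4.2) + 0.871·(0.25,4.53) = (0.2010,4.4874)
  v3: (1-0.871)·(-4.18,2.56) + 0.871·(-6.14,2.14) = (-5.8872,2.1942)
  v4: (1-0.871)·(-3.93,-1.38) + 0.871·(-4.75,-3.72) = (-4.6442,-3.4181)
  v5: (1-0.871)·(-1.95,-4.52) + 0.871·(-2.68,-9.15) = (-2.5858,-8.5527)
  v6: (1-0.871)·(2.05,-1.24) + 0.871·(3.73,-3.9) = (3.5133,-3.5569)
  v7: (1-0.871)·(3.3,-0.16) + 0.871·(4.49,-2.1) = (4.3365,-1.8497)
Shoelace sum Σ(x_i·y_{i+1} − x_{i+1}·y_i):
  i=1: 5.4617·4.4874 − 0.2010·3.1916 = +23.8676 (running +23.8676)
  i=2: 0.2010·2.1942 − -5.8872·4.4874 = +26.8592 (running +50.7268)
  i=3: -5.8872·-3.4181 − -4.6442·2.1942 = +30.3134 (running +81.0402)
  i=4: -4.6442·-8.5527 − -2.5858·-3.4181 = +30.8820 (running +111.9223)
  i=5: -2.5858·-3.5569 − 3.5133·-8.5527 = +39.2456 (running +151.1678)
  i=6: 3.5133·-1.8497 − 4.3365·-3.5569 = +8.9256 (running +160.0935)
  i=7: 4.3365·3.1916 − 5.4617·-1.8497 = +23.9433 (running +184.0367)
Area = |Σ|/2 = |184.0367|/2 = 92.0184

Area at t=0.871: 92.0184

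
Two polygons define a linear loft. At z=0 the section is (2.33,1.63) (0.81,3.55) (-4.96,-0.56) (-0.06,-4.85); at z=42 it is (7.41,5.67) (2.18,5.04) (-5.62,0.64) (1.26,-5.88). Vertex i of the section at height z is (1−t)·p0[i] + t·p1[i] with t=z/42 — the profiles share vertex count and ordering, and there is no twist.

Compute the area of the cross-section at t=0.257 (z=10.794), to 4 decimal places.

Cross-section at t=0.257: each vertex is (1-t)·p0[i] + t·p1[i].
  v1: (1-0.257)·(2.33,1.63) + 0.257·(7.41,5.67) = (3.6356,2.6683)
  v2: (1-0.257)·(0.81,3.55) + 0.257·(2.18,5.04) = (1.1621,3.9329)
  v3: (1-0.257)·(-4.96,-0.56) + 0.257·(-5.62,0.64) = (-5.1296,-0.2516)
  v4: (1-0.257)·(-0.06,-4.85) + 0.257·(1.26,-5.88) = (0.2792,-5.1147)
Shoelace sum Σ(x_i·y_{i+1} − x_{i+1}·y_i):
  i=1: 3.6356·3.9329 − 1.1621·2.6683 = +11.1976 (running +11.1976)
  i=2: 1.1621·-0.2516 − -5.1296·3.9329 = +19.8821 (running +31.0797)
  i=3: -5.1296·-5.1147 − 0.2792·-0.2516 = +26.3068 (running +57.3865)
  i=4: 0.2792·2.6683 − 3.6356·-5.1147 = +19.3399 (running +76.7264)
Area = |Σ|/2 = |76.7264|/2 = 38.3632

Area at t=0.257: 38.3632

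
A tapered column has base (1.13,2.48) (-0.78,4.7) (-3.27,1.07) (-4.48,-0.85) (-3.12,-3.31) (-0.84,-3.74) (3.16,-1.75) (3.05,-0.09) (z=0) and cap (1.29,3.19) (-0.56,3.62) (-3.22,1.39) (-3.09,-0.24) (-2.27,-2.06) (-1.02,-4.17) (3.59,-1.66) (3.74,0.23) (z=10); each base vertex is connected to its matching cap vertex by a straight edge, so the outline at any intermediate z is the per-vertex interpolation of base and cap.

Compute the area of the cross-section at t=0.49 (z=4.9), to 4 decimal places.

Area at t=0.49: 36.7208

Cross-section at t=0.49: each vertex is (1-t)·p0[i] + t·p1[i].
  v1: (1-0.49)·(1.13,2.48) + 0.49·(1.29,3.19) = (1.2084,2.8279)
  v2: (1-0.49)·(-0.78,4.7) + 0.49·(-0.56,3.62) = (-0.6722,4.1708)
  v3: (1-0.49)·(-3.27,1.07) + 0.49·(-3.22,1.39) = (-3.2455,1.2268)
  v4: (1-0.49)·(-4.48,-0.85) + 0.49·(-3.09,-0.24) = (-3.7989,-0.5511)
  v5: (1-0.49)·(-3.12,-3.31) + 0.49·(-2.27,-2.06) = (-2.7035,-2.6975)
  v6: (1-0.49)·(-0.84,-3.74) + 0.49·(-1.02,-4.17) = (-0.9282,-3.9507)
  v7: (1-0.49)·(3.16,-1.75) + 0.49·(3.59,-1.66) = (3.3707,-1.7059)
  v8: (1-0.49)·(3.05,-0.09) + 0.49·(3.74,0.23) = (3.3881,0.0668)
Shoelace sum Σ(x_i·y_{i+1} − x_{i+1}·y_i):
  i=1: 1.2084·4.1708 − -0.6722·2.8279 = +6.9409 (running +6.9409)
  i=2: -0.6722·1.2268 − -3.2455·4.1708 = +12.7117 (running +19.6526)
  i=3: -3.2455·-0.5511 − -3.7989·1.2268 = +6.4491 (running +26.1017)
  i=4: -3.7989·-2.6975 − -2.7035·-0.5511 = +8.7576 (running +34.8593)
  i=5: -2.7035·-3.9507 − -0.9282·-2.6975 = +8.1769 (running +43.0362)
  i=6: -0.9282·-1.7059 − 3.3707·-3.9507 = +14.9000 (running +57.9362)
  i=7: 3.3707·0.0668 − 3.3881·-1.7059 = +6.0049 (running +63.9412)
  i=8: 3.3881·2.8279 − 1.2084·0.0668 = +9.5005 (running +73.4417)
Area = |Σ|/2 = |73.4417|/2 = 36.7208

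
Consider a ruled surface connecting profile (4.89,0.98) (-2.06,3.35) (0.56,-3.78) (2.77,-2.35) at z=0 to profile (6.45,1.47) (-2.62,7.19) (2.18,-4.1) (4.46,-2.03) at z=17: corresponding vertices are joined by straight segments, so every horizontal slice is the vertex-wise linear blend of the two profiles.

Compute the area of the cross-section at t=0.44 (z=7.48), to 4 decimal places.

Cross-section at t=0.44: each vertex is (1-t)·p0[i] + t·p1[i].
  v1: (1-0.44)·(4.89,0.98) + 0.44·(6.45,1.47) = (5.5764,1.1956)
  v2: (1-0.44)·(-2.06,3.35) + 0.44·(-2.62,7.19) = (-2.3064,5.0396)
  v3: (1-0.44)·(0.56,-3.78) + 0.44·(2.18,-4.1) = (1.2728,-3.9208)
  v4: (1-0.44)·(2.77,-2.35) + 0.44·(4.46,-2.03) = (3.5136,-2.2092)
Shoelace sum Σ(x_i·y_{i+1} − x_{i+1}·y_i):
  i=1: 5.5764·5.0396 − -2.3064·1.1956 = +30.8604 (running +30.8604)
  i=2: -2.3064·-3.9208 − 1.2728·5.0396 = +2.6285 (running +33.4889)
  i=3: 1.2728·-2.2092 − 3.5136·-3.9208 = +10.9643 (running +44.4531)
  i=4: 3.5136·1.1956 − 5.5764·-2.2092 = +16.5202 (running +60.9734)
Area = |Σ|/2 = |60.9734|/2 = 30.4867

Area at t=0.44: 30.4867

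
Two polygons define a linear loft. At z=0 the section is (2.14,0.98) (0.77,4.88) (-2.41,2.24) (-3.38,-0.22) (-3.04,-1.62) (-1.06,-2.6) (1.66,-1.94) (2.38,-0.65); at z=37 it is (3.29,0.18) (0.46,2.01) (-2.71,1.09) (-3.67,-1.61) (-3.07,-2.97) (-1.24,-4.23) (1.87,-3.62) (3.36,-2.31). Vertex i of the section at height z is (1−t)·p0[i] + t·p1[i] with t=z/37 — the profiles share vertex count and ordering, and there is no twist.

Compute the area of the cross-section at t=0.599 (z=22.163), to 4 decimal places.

Cross-section at t=0.599: each vertex is (1-t)·p0[i] + t·p1[i].
  v1: (1-0.599)·(2.14,0.98) + 0.599·(3.29,0.18) = (2.8289,0.5008)
  v2: (1-0.599)·(0.77,4.88) + 0.599·(0.46,2.01) = (0.5843,3.1609)
  v3: (1-0.599)·(-2.41,2.24) + 0.599·(-2.71,1.09) = (-2.5897,1.5512)
  v4: (1-0.599)·(-3.38,-0.22) + 0.599·(-3.67,-1.61) = (-3.5537,-1.0526)
  v5: (1-0.599)·(-3.04,-1.62) + 0.599·(-3.07,-2.97) = (-3.0580,-2.4287)
  v6: (1-0.599)·(-1.06,-2.6) + 0.599·(-1.24,-4.23) = (-1.1678,-3.5764)
  v7: (1-0.599)·(1.66,-1.94) + 0.599·(1.87,-3.62) = (1.7858,-2.9463)
  v8: (1-0.599)·(2.38,-0.65) + 0.599·(3.36,-2.31) = (2.9670,-1.6443)
Shoelace sum Σ(x_i·y_{i+1} − x_{i+1}·y_i):
  i=1: 2.8289·3.1609 − 0.5843·0.5008 = +8.6490 (running +8.6490)
  i=2: 0.5843·1.5512 − -2.5897·3.1609 = +9.0921 (running +17.7411)
  i=3: -2.5897·-1.0526 − -3.5537·1.5512 = +8.2383 (running +25.9793)
  i=4: -3.5537·-2.4287 − -3.0580·-1.0526 = +5.4119 (running +31.3912)
  i=5: -3.0580·-3.5764 − -1.1678·-2.4287 = +8.1002 (running +39.4914)
  i=6: -1.1678·-2.9463 − 1.7858·-3.5764 = +9.8274 (running +49.3188)
  i=7: 1.7858·-1.6443 − 2.9670·-2.9463 = +5.8053 (running +55.1242)
  i=8: 2.9670·0.5008 − 2.8289·-1.6443 = +6.1375 (running +61.2617)
Area = |Σ|/2 = |61.2617|/2 = 30.6308

Area at t=0.599: 30.6308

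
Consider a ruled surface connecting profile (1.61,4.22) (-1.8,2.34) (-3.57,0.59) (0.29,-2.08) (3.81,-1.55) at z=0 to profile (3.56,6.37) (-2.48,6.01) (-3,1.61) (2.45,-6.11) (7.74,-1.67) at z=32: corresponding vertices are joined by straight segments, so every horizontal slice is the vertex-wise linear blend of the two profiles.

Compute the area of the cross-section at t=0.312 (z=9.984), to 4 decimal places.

Cross-section at t=0.312: each vertex is (1-t)·p0[i] + t·p1[i].
  v1: (1-0.312)·(1.61,4.22) + 0.312·(3.56,6.37) = (2.2184,4.8908)
  v2: (1-0.312)·(-1.8,2.34) + 0.312·(-2.48,6.01) = (-2.0122,3.4850)
  v3: (1-0.312)·(-3.57,0.59) + 0.312·(-3,1.61) = (-3.3922,0.9082)
  v4: (1-0.312)·(0.29,-2.08) + 0.312·(2.45,-6.11) = (0.9639,-3.3374)
  v5: (1-0.312)·(3.81,-1.55) + 0.312·(7.74,-1.67) = (5.0362,-1.5874)
Shoelace sum Σ(x_i·y_{i+1} − x_{i+1}·y_i):
  i=1: 2.2184·3.4850 − -2.0122·4.8908 = +17.5723 (running +17.5723)
  i=2: -2.0122·0.9082 − -3.3922·3.4850 = +9.9943 (running +27.5666)
  i=3: -3.3922·-3.3374 − 0.9639·0.9082 = +10.4454 (running +38.0120)
  i=4: 0.9639·-1.5874 − 5.0362·-3.3374 = +15.2773 (running +53.2893)
  i=5: 5.0362·4.8908 − 2.2184·-1.5874 = +28.1524 (running +81.4417)
Area = |Σ|/2 = |81.4417|/2 = 40.7209

Area at t=0.312: 40.7209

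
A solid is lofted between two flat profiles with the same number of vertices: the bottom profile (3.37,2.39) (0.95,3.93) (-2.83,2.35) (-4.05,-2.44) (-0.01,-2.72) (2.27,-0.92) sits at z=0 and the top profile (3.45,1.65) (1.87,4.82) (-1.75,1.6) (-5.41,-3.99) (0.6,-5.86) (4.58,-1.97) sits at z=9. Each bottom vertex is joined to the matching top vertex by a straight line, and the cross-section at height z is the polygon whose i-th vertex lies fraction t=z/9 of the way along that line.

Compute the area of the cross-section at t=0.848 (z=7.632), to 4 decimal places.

Area at t=0.848: 53.2638

Cross-section at t=0.848: each vertex is (1-t)·p0[i] + t·p1[i].
  v1: (1-0.848)·(3.37,2.39) + 0.848·(3.45,1.65) = (3.4378,1.7625)
  v2: (1-0.848)·(0.95,3.93) + 0.848·(1.87,4.82) = (1.7302,4.6847)
  v3: (1-0.848)·(-2.83,2.35) + 0.848·(-1.75,1.6) = (-1.9142,1.7140)
  v4: (1-0.848)·(-4.05,-2.44) + 0.848·(-5.41,-3.99) = (-5.2033,-3.7544)
  v5: (1-0.848)·(-0.01,-2.72) + 0.848·(0.6,-5.86) = (0.5073,-5.3827)
  v6: (1-0.848)·(2.27,-0.92) + 0.848·(4.58,-1.97) = (4.2289,-1.8104)
Shoelace sum Σ(x_i·y_{i+1} − x_{i+1}·y_i):
  i=1: 3.4378·4.6847 − 1.7302·1.7625 = +13.0559 (running +13.0559)
  i=2: 1.7302·1.7140 − -1.9142·4.6847 = +11.9328 (running +24.9887)
  i=3: -1.9142·-3.7544 − -5.2033·1.7140 = +16.1049 (running +41.0937)
  i=4: -5.2033·-5.3827 − 0.5073·-3.7544 = +29.9123 (running +71.0060)
  i=5: 0.5073·-1.8104 − 4.2289·-5.3827 = +21.8445 (running +92.8505)
  i=6: 4.2289·1.7625 − 3.4378·-1.8104 = +13.6772 (running +106.5277)
Area = |Σ|/2 = |106.5277|/2 = 53.2638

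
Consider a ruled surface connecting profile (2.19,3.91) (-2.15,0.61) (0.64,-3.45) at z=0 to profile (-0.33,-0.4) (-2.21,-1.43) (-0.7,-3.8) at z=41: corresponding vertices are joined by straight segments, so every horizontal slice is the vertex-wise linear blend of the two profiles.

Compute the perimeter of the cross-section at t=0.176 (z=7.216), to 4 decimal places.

Perimeter at t=0.176: 16.2164

Cross-section at t=0.176: each vertex is (1-t)·p0[i] + t·p1[i].
  v1: (1-0.176)·(2.19,3.91) + 0.176·(-0.33,-0.4) = (1.7465,3.1514)
  v2: (1-0.176)·(-2.15,0.61) + 0.176·(-2.21,-1.43) = (-2.1606,0.2510)
  v3: (1-0.176)·(0.64,-3.45) + 0.176·(-0.7,-3.8) = (0.4042,-3.5116)
Perimeter = Σ |v_{i+1} − v_i|:
  edge 1→2: √(-3.9070² + -2.9005²) = 4.8660 (running 4.8660)
  edge 2→3: √(2.5647² + -3.7626²) = 4.5535 (running 9.4195)
  edge 3→1: √(1.3423² + 6.6630²) = 6.7969 (running 16.2164)
Perimeter = 16.2164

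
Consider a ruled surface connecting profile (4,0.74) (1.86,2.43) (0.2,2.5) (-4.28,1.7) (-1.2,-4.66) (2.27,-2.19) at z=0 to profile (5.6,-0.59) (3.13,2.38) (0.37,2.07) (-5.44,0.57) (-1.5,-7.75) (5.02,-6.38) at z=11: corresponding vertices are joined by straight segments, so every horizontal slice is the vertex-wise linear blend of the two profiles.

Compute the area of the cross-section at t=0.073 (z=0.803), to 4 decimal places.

Cross-section at t=0.073: each vertex is (1-t)·p0[i] + t·p1[i].
  v1: (1-0.073)·(4,0.74) + 0.073·(5.6,-0.59) = (4.1168,0.6429)
  v2: (1-0.073)·(1.86,2.43) + 0.073·(3.13,2.38) = (1.9527,2.4264)
  v3: (1-0.073)·(0.2,2.5) + 0.073·(0.37,2.07) = (0.2124,2.4686)
  v4: (1-0.073)·(-4.28,1.7) + 0.073·(-5.44,0.57) = (-4.3647,1.6175)
  v5: (1-0.073)·(-1.2,-4.66) + 0.073·(-1.5,-7.75) = (-1.2219,-4.8856)
  v6: (1-0.073)·(2.27,-2.19) + 0.073·(5.02,-6.38) = (2.4708,-2.4959)
Shoelace sum Σ(x_i·y_{i+1} − x_{i+1}·y_i):
  i=1: 4.1168·2.4264 − 1.9527·0.6429 = +8.7334 (running +8.7334)
  i=2: 1.9527·2.4686 − 0.2124·2.4264 = +4.3051 (running +13.0385)
  i=3: 0.2124·1.6175 − -4.3647·2.4686 = +11.1183 (running +24.1567)
  i=4: -4.3647·-4.8856 − -1.2219·1.6175 = +23.3004 (running +47.4571)
  i=5: -1.2219·-2.4959 − 2.4708·-4.8856 = +15.1207 (running +62.5779)
  i=6: 2.4708·0.6429 − 4.1168·-2.4959 = +11.8635 (running +74.4413)
Area = |Σ|/2 = |74.4413|/2 = 37.2207

Area at t=0.073: 37.2207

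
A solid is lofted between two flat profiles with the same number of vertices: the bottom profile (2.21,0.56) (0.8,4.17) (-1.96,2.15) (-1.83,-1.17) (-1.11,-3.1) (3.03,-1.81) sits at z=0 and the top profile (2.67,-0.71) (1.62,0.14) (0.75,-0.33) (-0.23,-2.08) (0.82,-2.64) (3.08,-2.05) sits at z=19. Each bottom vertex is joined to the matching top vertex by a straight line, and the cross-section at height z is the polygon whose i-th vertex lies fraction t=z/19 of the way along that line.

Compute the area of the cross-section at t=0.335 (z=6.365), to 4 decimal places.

Cross-section at t=0.335: each vertex is (1-t)·p0[i] + t·p1[i].
  v1: (1-0.335)·(2.21,0.56) + 0.335·(2.67,-0.71) = (2.3641,0.1346)
  v2: (1-0.335)·(0.8,4.17) + 0.335·(1.62,0.14) = (1.0747,2.8199)
  v3: (1-0.335)·(-1.96,2.15) + 0.335·(0.75,-0.33) = (-1.0522,1.3192)
  v4: (1-0.335)·(-1.83,-1.17) + 0.335·(-0.23,-2.08) = (-1.2940,-1.4748)
  v5: (1-0.335)·(-1.11,-3.1) + 0.335·(0.82,-2.64) = (-0.4635,-2.9459)
  v6: (1-0.335)·(3.03,-1.81) + 0.335·(3.08,-2.05) = (3.0467,-1.8904)
Shoelace sum Σ(x_i·y_{i+1} − x_{i+1}·y_i):
  i=1: 2.3641·2.8199 − 1.0747·0.1346 = +6.5220 (running +6.5220)
  i=2: 1.0747·1.3192 − -1.0522·2.8199 = +4.3848 (running +10.9068)
  i=3: -1.0522·-1.4748 − -1.2940·1.3192 = +3.2588 (running +14.1656)
  i=4: -1.2940·-2.9459 − -0.4635·-1.4748 = +3.1285 (running +17.2941)
  i=5: -0.4635·-1.8904 − 3.0467·-2.9459 = +9.8515 (running +27.1456)
  i=6: 3.0467·0.1346 − 2.3641·-1.8904 = +4.8790 (running +32.0246)
Area = |Σ|/2 = |32.0246|/2 = 16.0123

Area at t=0.335: 16.0123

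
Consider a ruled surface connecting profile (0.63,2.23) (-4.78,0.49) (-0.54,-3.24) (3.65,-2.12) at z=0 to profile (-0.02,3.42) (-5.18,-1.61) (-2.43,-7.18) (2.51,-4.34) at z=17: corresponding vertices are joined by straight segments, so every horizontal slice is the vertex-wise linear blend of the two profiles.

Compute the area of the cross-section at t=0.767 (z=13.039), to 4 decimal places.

Cross-section at t=0.767: each vertex is (1-t)·p0[i] + t·p1[i].
  v1: (1-0.767)·(0.63,2.23) + 0.767·(-0.02,3.42) = (0.1315,3.1427)
  v2: (1-0.767)·(-4.78,0.49) + 0.767·(-5.18,-1.61) = (-5.0868,-1.1207)
  v3: (1-0.767)·(-0.54,-3.24) + 0.767·(-2.43,-7.18) = (-1.9896,-6.2620)
  v4: (1-0.767)·(3.65,-2.12) + 0.767·(2.51,-4.34) = (2.7756,-3.8227)
Shoelace sum Σ(x_i·y_{i+1} − x_{i+1}·y_i):
  i=1: 0.1315·-1.1207 − -5.0868·3.1427 = +15.8391 (running +15.8391)
  i=2: -5.0868·-6.2620 − -1.9896·-1.1207 = +29.6237 (running +45.4628)
  i=3: -1.9896·-3.8227 − 2.7756·-6.2620 = +24.9867 (running +70.4495)
  i=4: 2.7756·3.1427 − 0.1315·-3.8227 = +9.2255 (running +79.6750)
Area = |Σ|/2 = |79.6750|/2 = 39.8375

Area at t=0.767: 39.8375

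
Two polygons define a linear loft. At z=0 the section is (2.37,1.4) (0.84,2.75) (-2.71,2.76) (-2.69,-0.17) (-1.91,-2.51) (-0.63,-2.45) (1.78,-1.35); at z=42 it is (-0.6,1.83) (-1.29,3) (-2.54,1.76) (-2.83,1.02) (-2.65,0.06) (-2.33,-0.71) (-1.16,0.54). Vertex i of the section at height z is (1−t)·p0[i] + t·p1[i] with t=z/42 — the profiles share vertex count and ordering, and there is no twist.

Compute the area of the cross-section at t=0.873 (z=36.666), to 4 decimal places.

Cross-section at t=0.873: each vertex is (1-t)·p0[i] + t·p1[i].
  v1: (1-0.873)·(2.37,1.4) + 0.873·(-0.6,1.83) = (-0.2228,1.7754)
  v2: (1-0.873)·(0.84,2.75) + 0.873·(-1.29,3) = (-1.0195,2.9682)
  v3: (1-0.873)·(-2.71,2.76) + 0.873·(-2.54,1.76) = (-2.5616,1.8870)
  v4: (1-0.873)·(-2.69,-0.17) + 0.873·(-2.83,1.02) = (-2.8122,0.8689)
  v5: (1-0.873)·(-1.91,-2.51) + 0.873·(-2.65,0.06) = (-2.5560,-0.2664)
  v6: (1-0.873)·(-0.63,-2.45) + 0.873·(-2.33,-0.71) = (-2.1141,-0.9310)
  v7: (1-0.873)·(1.78,-1.35) + 0.873·(-1.16,0.54) = (-0.7866,0.3000)
Shoelace sum Σ(x_i·y_{i+1} − x_{i+1}·y_i):
  i=1: -0.2228·2.9682 − -1.0195·1.7754 = +1.1486 (running +1.1486)
  i=2: -1.0195·1.8870 − -2.5616·2.9682 = +5.6797 (running +6.8283)
  i=3: -2.5616·0.8689 − -2.8122·1.8870 = +3.0810 (running +9.9093)
  i=4: -2.8122·-0.2664 − -2.5560·0.8689 = +2.9700 (running +12.8793)
  i=5: -2.5560·-0.9310 − -2.1141·-0.2664 = +1.8164 (running +14.6957)
  i=6: -2.1141·0.3000 − -0.7866·-0.9310 = -1.3665 (running +13.3292)
  i=7: -0.7866·1.7754 − -0.2228·0.3000 = -1.3297 (running +11.9995)
Area = |Σ|/2 = |11.9995|/2 = 5.9997

Area at t=0.873: 5.9997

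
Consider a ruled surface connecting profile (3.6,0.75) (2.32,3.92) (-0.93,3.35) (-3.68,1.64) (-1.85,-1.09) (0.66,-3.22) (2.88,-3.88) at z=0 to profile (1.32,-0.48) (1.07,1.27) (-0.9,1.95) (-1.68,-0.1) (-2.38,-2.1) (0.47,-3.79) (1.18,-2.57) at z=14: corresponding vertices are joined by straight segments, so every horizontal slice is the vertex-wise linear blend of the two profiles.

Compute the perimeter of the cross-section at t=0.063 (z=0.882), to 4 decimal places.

Cross-section at t=0.063: each vertex is (1-t)·p0[i] + t·p1[i].
  v1: (1-0.063)·(3.6,0.75) + 0.063·(1.32,-0.48) = (3.4564,0.6725)
  v2: (1-0.063)·(2.32,3.92) + 0.063·(1.07,1.27) = (2.2412,3.7531)
  v3: (1-0.063)·(-0.93,3.35) + 0.063·(-0.9,1.95) = (-0.9281,3.2618)
  v4: (1-0.063)·(-3.68,1.64) + 0.063·(-1.68,-0.1) = (-3.5540,1.5304)
  v5: (1-0.063)·(-1.85,-1.09) + 0.063·(-2.38,-2.1) = (-1.8834,-1.1536)
  v6: (1-0.063)·(0.66,-3.22) + 0.063·(0.47,-3.79) = (0.6480,-3.2559)
  v7: (1-0.063)·(2.88,-3.88) + 0.063·(1.18,-2.57) = (2.7729,-3.7975)
Perimeter = Σ |v_{i+1} − v_i|:
  edge 1→2: √(-1.2151² + 3.0805²) = 3.3115 (running 3.3115)
  edge 2→3: √(-3.1694² + -0.4912²) = 3.2072 (running 6.5187)
  edge 3→4: √(-2.6259² + -1.7314²) = 3.1453 (running 9.6641)
  edge 4→5: √(1.6706² + -2.6840²) = 3.1615 (running 12.8255)
  edge 5→6: √(2.5314² + -2.1023²) = 3.2905 (running 16.1161)
  edge 6→7: √(2.1249² + -0.5416²) = 2.1928 (running 18.3089)
  edge 7→1: √(0.6835² + 4.4700²) = 4.5219 (running 22.8308)
Perimeter = 22.8308

Perimeter at t=0.063: 22.8308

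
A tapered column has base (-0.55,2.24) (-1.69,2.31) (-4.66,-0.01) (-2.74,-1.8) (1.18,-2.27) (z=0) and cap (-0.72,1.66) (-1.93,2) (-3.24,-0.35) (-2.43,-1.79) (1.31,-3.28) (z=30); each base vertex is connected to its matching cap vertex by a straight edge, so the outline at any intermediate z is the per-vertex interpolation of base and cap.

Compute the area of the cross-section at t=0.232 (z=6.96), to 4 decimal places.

Cross-section at t=0.232: each vertex is (1-t)·p0[i] + t·p1[i].
  v1: (1-0.232)·(-0.55,2.24) + 0.232·(-0.72,1.66) = (-0.5894,2.1054)
  v2: (1-0.232)·(-1.69,2.31) + 0.232·(-1.93,2) = (-1.7457,2.2381)
  v3: (1-0.232)·(-4.66,-0.01) + 0.232·(-3.24,-0.35) = (-4.3306,-0.0889)
  v4: (1-0.232)·(-2.74,-1.8) + 0.232·(-2.43,-1.79) = (-2.6681,-1.7977)
  v5: (1-0.232)·(1.18,-2.27) + 0.232·(1.31,-3.28) = (1.2102,-2.5043)
Shoelace sum Σ(x_i·y_{i+1} − x_{i+1}·y_i):
  i=1: -0.5894·2.2381 − -1.7457·2.1054 = +2.3562 (running +2.3562)
  i=2: -1.7457·-0.0889 − -4.3306·2.2381 = +9.8473 (running +12.2035)
  i=3: -4.3306·-1.7977 − -2.6681·-0.0889 = +7.5478 (running +19.7513)
  i=4: -2.6681·-2.5043 − 1.2102·-1.7977 = +8.8572 (running +28.6085)
  i=5: 1.2102·2.1054 − -0.5894·-2.5043 = +1.0718 (running +29.6803)
Area = |Σ|/2 = |29.6803|/2 = 14.8402

Area at t=0.232: 14.8402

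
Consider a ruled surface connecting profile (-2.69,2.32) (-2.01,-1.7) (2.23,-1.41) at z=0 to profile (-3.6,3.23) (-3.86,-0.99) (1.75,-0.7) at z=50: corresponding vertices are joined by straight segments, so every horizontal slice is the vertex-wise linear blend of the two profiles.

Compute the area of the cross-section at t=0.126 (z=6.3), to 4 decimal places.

Area at t=0.126: 9.0064

Cross-section at t=0.126: each vertex is (1-t)·p0[i] + t·p1[i].
  v1: (1-0.126)·(-2.69,2.32) + 0.126·(-3.6,3.23) = (-2.8047,2.4347)
  v2: (1-0.126)·(-2.01,-1.7) + 0.126·(-3.86,-0.99) = (-2.2431,-1.6105)
  v3: (1-0.126)·(2.23,-1.41) + 0.126·(1.75,-0.7) = (2.1695,-1.3205)
Shoelace sum Σ(x_i·y_{i+1} − x_{i+1}·y_i):
  i=1: -2.8047·-1.6105 − -2.2431·2.4347 = +9.9782 (running +9.9782)
  i=2: -2.2431·-1.3205 − 2.1695·-1.6105 = +6.4562 (running +16.4344)
  i=3: 2.1695·2.4347 − -2.8047·-1.3205 = +1.5784 (running +18.0128)
Area = |Σ|/2 = |18.0128|/2 = 9.0064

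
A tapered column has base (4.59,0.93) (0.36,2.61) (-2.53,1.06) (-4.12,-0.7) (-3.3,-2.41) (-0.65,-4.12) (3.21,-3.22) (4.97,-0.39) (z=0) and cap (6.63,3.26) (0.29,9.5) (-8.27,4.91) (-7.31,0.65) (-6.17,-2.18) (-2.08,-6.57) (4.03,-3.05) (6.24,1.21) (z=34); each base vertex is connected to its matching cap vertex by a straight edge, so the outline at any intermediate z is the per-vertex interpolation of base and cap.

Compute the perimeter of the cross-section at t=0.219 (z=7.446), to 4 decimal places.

Perimeter at t=0.219: 28.2599

Cross-section at t=0.219: each vertex is (1-t)·p0[i] + t·p1[i].
  v1: (1-0.219)·(4.59,0.93) + 0.219·(6.63,3.26) = (5.0368,1.4403)
  v2: (1-0.219)·(0.36,2.61) + 0.219·(0.29,9.5) = (0.3447,4.1189)
  v3: (1-0.219)·(-2.53,1.06) + 0.219·(-8.27,4.91) = (-3.7871,1.9032)
  v4: (1-0.219)·(-4.12,-0.7) + 0.219·(-7.31,0.65) = (-4.8186,-0.4043)
  v5: (1-0.219)·(-3.3,-2.41) + 0.219·(-6.17,-2.18) = (-3.9285,-2.3596)
  v6: (1-0.219)·(-0.65,-4.12) + 0.219·(-2.08,-6.57) = (-0.9632,-4.6566)
  v7: (1-0.219)·(3.21,-3.22) + 0.219·(4.03,-3.05) = (3.3896,-3.1828)
  v8: (1-0.219)·(4.97,-0.39) + 0.219·(6.24,1.21) = (5.2481,-0.0396)
Perimeter = Σ |v_{i+1} − v_i|:
  edge 1→2: √(-4.6921² + 2.6786²) = 5.4029 (running 5.4029)
  edge 2→3: √(-4.1317² + -2.2158²) = 4.6884 (running 10.0912)
  edge 3→4: √(-1.0316² + -2.3075²) = 2.5276 (running 12.6188)
  edge 4→5: √(0.8901² + -1.9553²) = 2.1483 (running 14.7671)
  edge 5→6: √(2.9654² + -2.2969²) = 3.7509 (running 18.5180)
  edge 6→7: √(4.3528² + 1.4738²) = 4.5955 (running 23.1135)
  edge 7→8: √(1.8585² + 3.1432²) = 3.6515 (running 26.7651)
  edge 8→1: √(-0.2114² + 1.4799²) = 1.4949 (running 28.2599)
Perimeter = 28.2599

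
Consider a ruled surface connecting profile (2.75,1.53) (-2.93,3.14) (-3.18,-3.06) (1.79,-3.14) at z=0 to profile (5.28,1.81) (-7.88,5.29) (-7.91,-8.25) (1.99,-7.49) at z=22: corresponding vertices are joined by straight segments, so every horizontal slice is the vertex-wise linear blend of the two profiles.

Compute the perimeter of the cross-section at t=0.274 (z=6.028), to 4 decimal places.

Perimeter at t=0.274: 28.7015

Cross-section at t=0.274: each vertex is (1-t)·p0[i] + t·p1[i].
  v1: (1-0.274)·(2.75,1.53) + 0.274·(5.28,1.81) = (3.4432,1.6067)
  v2: (1-0.274)·(-2.93,3.14) + 0.274·(-7.88,5.29) = (-4.2863,3.7291)
  v3: (1-0.274)·(-3.18,-3.06) + 0.274·(-7.91,-8.25) = (-4.4760,-4.4821)
  v4: (1-0.274)·(1.79,-3.14) + 0.274·(1.99,-7.49) = (1.8448,-4.3319)
Perimeter = Σ |v_{i+1} − v_i|:
  edge 1→2: √(-7.7295² + 2.1224²) = 8.0156 (running 8.0156)
  edge 2→3: √(-0.1897² + -8.2112²) = 8.2134 (running 16.2290)
  edge 3→4: √(6.3208² + 0.1502²) = 6.3226 (running 22.5516)
  edge 4→1: √(1.5984² + 5.9386²) = 6.1500 (running 28.7015)
Perimeter = 28.7015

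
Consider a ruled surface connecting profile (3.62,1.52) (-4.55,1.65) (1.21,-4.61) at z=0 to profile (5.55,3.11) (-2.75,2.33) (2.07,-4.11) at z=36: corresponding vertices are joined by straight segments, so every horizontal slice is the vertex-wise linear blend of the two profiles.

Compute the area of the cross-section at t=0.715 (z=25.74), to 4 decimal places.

Area at t=0.715: 27.7193

Cross-section at t=0.715: each vertex is (1-t)·p0[i] + t·p1[i].
  v1: (1-0.715)·(3.62,1.52) + 0.715·(5.55,3.11) = (5.0000,2.6568)
  v2: (1-0.715)·(-4.55,1.65) + 0.715·(-2.75,2.33) = (-3.2630,2.1362)
  v3: (1-0.715)·(1.21,-4.61) + 0.715·(2.07,-4.11) = (1.8249,-4.2525)
Shoelace sum Σ(x_i·y_{i+1} − x_{i+1}·y_i):
  i=1: 5.0000·2.1362 − -3.2630·2.6568 = +19.3502 (running +19.3502)
  i=2: -3.2630·-4.2525 − 1.8249·2.1362 = +9.9776 (running +29.3278)
  i=3: 1.8249·2.6568 − 5.0000·-4.2525 = +26.1108 (running +55.4385)
Area = |Σ|/2 = |55.4385|/2 = 27.7193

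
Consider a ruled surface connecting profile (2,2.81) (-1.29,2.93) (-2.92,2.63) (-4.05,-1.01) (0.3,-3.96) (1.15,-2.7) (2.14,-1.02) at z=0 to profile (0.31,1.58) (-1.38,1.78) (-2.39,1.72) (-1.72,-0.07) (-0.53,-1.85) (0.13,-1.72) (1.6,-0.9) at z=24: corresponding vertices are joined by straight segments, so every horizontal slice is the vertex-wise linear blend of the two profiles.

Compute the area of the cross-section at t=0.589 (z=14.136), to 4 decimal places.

Cross-section at t=0.589: each vertex is (1-t)·p0[i] + t·p1[i].
  v1: (1-0.589)·(2,2.81) + 0.589·(0.31,1.58) = (1.0046,2.0855)
  v2: (1-0.589)·(-1.29,2.93) + 0.589·(-1.38,1.78) = (-1.3430,2.2527)
  v3: (1-0.589)·(-2.92,2.63) + 0.589·(-2.39,1.72) = (-2.6078,2.0940)
  v4: (1-0.589)·(-4.05,-1.01) + 0.589·(-1.72,-0.07) = (-2.6776,-0.4563)
  v5: (1-0.589)·(0.3,-3.96) + 0.589·(-0.53,-1.85) = (-0.1889,-2.7172)
  v6: (1-0.589)·(1.15,-2.7) + 0.589·(0.13,-1.72) = (0.5492,-2.1228)
  v7: (1-0.589)·(2.14,-1.02) + 0.589·(1.6,-0.9) = (1.8219,-0.9493)
Shoelace sum Σ(x_i·y_{i+1} − x_{i+1}·y_i):
  i=1: 1.0046·2.2527 − -1.3430·2.0855 = +5.0639 (running +5.0639)
  i=2: -1.3430·2.0940 − -2.6078·2.2527 = +3.0623 (running +8.1261)
  i=3: -2.6078·-0.4563 − -2.6776·2.0940 = +6.7970 (running +14.9232)
  i=4: -2.6776·-2.7172 − -0.1889·-0.4563 = +7.1895 (running +22.1127)
  i=5: -0.1889·-2.1228 − 0.5492·-2.7172 = +1.8933 (running +24.0059)
  i=6: 0.5492·-0.9493 − 1.8219·-2.1228 = +3.3462 (running +27.3521)
  i=7: 1.8219·2.0855 − 1.0046·-0.9493 = +4.7534 (running +32.1055)
Area = |Σ|/2 = |32.1055|/2 = 16.0528

Area at t=0.589: 16.0528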